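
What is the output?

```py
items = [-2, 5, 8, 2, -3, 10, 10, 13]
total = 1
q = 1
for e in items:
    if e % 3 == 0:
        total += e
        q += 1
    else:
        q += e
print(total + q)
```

46

e=-2: not %3==0; q=-1
e=5: not %3==0; q=4
e=8: not %3==0; q=12
e=2: not %3==0; q=14
e=-3: %3==0, total = 1+(-3) = -2; q=15
e=10: not %3==0; q=25
e=10: not %3==0; q=35
e=13: not %3==0; q=48
total+q = (-2)+48 = 46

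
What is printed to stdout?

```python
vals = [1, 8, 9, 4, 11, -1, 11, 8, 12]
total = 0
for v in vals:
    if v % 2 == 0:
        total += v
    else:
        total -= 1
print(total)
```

27

v=1: not even, total = 0-1 = -1
v=8: even, total = (-1)+8 = 7
v=9: not even, total = 7-1 = 6
v=4: even, total = 6+4 = 10
v=11: not even, total = 10-1 = 9
v=-1: not even, total = 9-1 = 8
v=11: not even, total = 8-1 = 7
v=8: even, total = 7+8 = 15
v=12: even, total = 15+12 = 27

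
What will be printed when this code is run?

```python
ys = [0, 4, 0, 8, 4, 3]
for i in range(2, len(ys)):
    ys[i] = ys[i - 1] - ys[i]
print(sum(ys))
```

i=2: ys[2] = 4-0 = 4 → [0, 4, 4, 8, 4, 3]
i=3: ys[3] = 4-8 = -4 → [0, 4, 4, -4, 4, 3]
i=4: ys[4] = (-4)-4 = -8 → [0, 4, 4, -4, -8, 3]
i=5: ys[5] = (-8)-3 = -11 → [0, 4, 4, -4, -8, -11]
sum = -15

-15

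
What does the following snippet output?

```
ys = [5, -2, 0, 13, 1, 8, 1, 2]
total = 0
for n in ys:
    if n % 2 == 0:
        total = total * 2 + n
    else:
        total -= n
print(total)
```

n=5: not even, total = 0-5 = -5
n=-2: even, total = (-5)*2+(-2) = -12
n=0: even, total = (-12)*2+0 = -24
n=13: not even, total = (-24)-13 = -37
n=1: not even, total = (-37)-1 = -38
n=8: even, total = (-38)*2+8 = -68
n=1: not even, total = (-68)-1 = -69
n=2: even, total = (-69)*2+2 = -136

-136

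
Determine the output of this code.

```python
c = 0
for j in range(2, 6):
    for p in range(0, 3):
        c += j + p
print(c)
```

54

j=2,p=0: c = 0+2 = 2
j=2,p=1: c = 2+3 = 5
j=2,p=2: c = 5+4 = 9
j=3,p=0: c = 9+3 = 12
j=3,p=1: c = 12+4 = 16
j=3,p=2: c = 16+5 = 21
j=4,p=0: c = 21+4 = 25
j=4,p=1: c = 25+5 = 30
j=4,p=2: c = 30+6 = 36
j=5,p=0: c = 36+5 = 41
j=5,p=1: c = 41+6 = 47
j=5,p=2: c = 47+7 = 54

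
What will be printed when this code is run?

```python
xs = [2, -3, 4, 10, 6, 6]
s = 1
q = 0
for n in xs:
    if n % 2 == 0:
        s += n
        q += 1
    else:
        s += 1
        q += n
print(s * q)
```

60

n=2: even, s = 1+2 = 3; q=1
n=-3: not even, s = 3+1 = 4; q=-2
n=4: even, s = 4+4 = 8; q=-1
n=10: even, s = 8+10 = 18; q=0
n=6: even, s = 18+6 = 24; q=1
n=6: even, s = 24+6 = 30; q=2
s*q = 30*2 = 60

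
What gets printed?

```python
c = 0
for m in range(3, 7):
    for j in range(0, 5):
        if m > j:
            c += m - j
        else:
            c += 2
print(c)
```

57

m=3,j=0: 3>0, c = 0+3 = 3
m=3,j=1: 3>1, c = 3+2 = 5
m=3,j=2: 3>2, c = 5+1 = 6
m=3,j=3: not 3>3, c = 6+2 = 8
m=3,j=4: not 3>4, c = 8+2 = 10
m=4,j=0: 4>0, c = 10+4 = 14
m=4,j=1: 4>1, c = 14+3 = 17
m=4,j=2: 4>2, c = 17+2 = 19
m=4,j=3: 4>3, c = 19+1 = 20
m=4,j=4: not 4>4, c = 20+2 = 22
m=5,j=0: 5>0, c = 22+5 = 27
m=5,j=1: 5>1, c = 27+4 = 31
m=5,j=2: 5>2, c = 31+3 = 34
m=5,j=3: 5>3, c = 34+2 = 36
m=5,j=4: 5>4, c = 36+1 = 37
m=6,j=0: 6>0, c = 37+6 = 43
m=6,j=1: 6>1, c = 43+5 = 48
m=6,j=2: 6>2, c = 48+4 = 52
m=6,j=3: 6>3, c = 52+3 = 55
m=6,j=4: 6>4, c = 55+2 = 57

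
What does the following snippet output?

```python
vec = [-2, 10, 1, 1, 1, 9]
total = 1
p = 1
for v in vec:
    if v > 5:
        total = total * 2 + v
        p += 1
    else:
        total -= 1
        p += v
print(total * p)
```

92

v=-2: not >5, total = 1-1 = 0; p=-1
v=10: >5, total = 0*2+10 = 10; p=0
v=1: not >5, total = 10-1 = 9; p=1
v=1: not >5, total = 9-1 = 8; p=2
v=1: not >5, total = 8-1 = 7; p=3
v=9: >5, total = 7*2+9 = 23; p=4
total*p = 23*4 = 92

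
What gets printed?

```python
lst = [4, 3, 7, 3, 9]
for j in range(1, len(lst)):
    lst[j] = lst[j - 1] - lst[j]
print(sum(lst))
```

j=1: lst[1] = 4-3 = 1 → [4, 1, 7, 3, 9]
j=2: lst[2] = 1-7 = -6 → [4, 1, -6, 3, 9]
j=3: lst[3] = (-6)-3 = -9 → [4, 1, -6, -9, 9]
j=4: lst[4] = (-9)-9 = -18 → [4, 1, -6, -9, -18]
sum = -28

-28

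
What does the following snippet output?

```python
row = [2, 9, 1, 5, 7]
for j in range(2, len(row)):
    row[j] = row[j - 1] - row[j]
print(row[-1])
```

j=2: row[2] = 9-1 = 8 → [2, 9, 8, 5, 7]
j=3: row[3] = 8-5 = 3 → [2, 9, 8, 3, 7]
j=4: row[4] = 3-7 = -4 → [2, 9, 8, 3, -4]

-4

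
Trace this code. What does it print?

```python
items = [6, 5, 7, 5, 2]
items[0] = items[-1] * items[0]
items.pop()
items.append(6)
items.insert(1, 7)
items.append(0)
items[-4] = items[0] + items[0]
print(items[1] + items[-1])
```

7

items[0] = items[-1]*items[0] = 2*6 = 12 → [12, 5, 7, 5, 2]
pop() removes 2 → [12, 5, 7, 5]
append 6 → [12, 5, 7, 5, 6]
insert 7 at 1 → [12, 7, 5, 7, 5, 6]
append 0 → [12, 7, 5, 7, 5, 6, 0]
items[-4] = items[0]+items[0] = 12+12 = 24 → [12, 7, 5, 24, 5, 6, 0]
items[1]+items[-1] = 7+0 = 7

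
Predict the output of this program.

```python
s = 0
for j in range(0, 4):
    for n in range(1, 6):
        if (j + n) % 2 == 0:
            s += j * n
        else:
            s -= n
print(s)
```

j=0,n=1: odd sum, s = 0-1 = -1
j=0,n=2: even sum, s = (-1)+0 = -1
j=0,n=3: odd sum, s = (-1)-3 = -4
j=0,n=4: even sum, s = (-4)+0 = -4
j=0,n=5: odd sum, s = (-4)-5 = -9
j=1,n=1: even sum, s = (-9)+1 = -8
j=1,n=2: odd sum, s = (-8)-2 = -10
j=1,n=3: even sum, s = (-10)+3 = -7
j=1,n=4: odd sum, s = (-7)-4 = -11
j=1,n=5: even sum, s = (-11)+5 = -6
j=2,n=1: odd sum, s = (-6)-1 = -7
j=2,n=2: even sum, s = (-7)+4 = -3
j=2,n=3: odd sum, s = (-3)-3 = -6
j=2,n=4: even sum, s = (-6)+8 = 2
j=2,n=5: odd sum, s = 2-5 = -3
j=3,n=1: even sum, s = (-3)+3 = 0
j=3,n=2: odd sum, s = 0-2 = -2
j=3,n=3: even sum, s = (-2)+9 = 7
j=3,n=4: odd sum, s = 7-4 = 3
j=3,n=5: even sum, s = 3+15 = 18

18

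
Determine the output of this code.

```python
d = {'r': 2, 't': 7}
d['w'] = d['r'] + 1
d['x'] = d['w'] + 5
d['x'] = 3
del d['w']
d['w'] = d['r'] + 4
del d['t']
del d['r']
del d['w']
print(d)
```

{'x': 3}

d['w'] = d['r']+1 = 3 → {'r': 2, 't': 7, 'w': 3}
d['x'] = d['w']+5 = 8 → {'r': 2, 't': 7, 'w': 3, 'x': 8}
d['x'] = 3 → {'r': 2, 't': 7, 'w': 3, 'x': 3}
del 'w' → {'r': 2, 't': 7, 'x': 3}
d['w'] = d['r']+4 = 6 → {'r': 2, 't': 7, 'x': 3, 'w': 6}
del 't' → {'r': 2, 'x': 3, 'w': 6}
del 'r' → {'x': 3, 'w': 6}
del 'w' → {'x': 3}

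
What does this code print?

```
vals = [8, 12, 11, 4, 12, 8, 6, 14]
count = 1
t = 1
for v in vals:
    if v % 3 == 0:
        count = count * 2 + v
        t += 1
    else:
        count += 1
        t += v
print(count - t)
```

v=8: not %3==0, count = 1+1 = 2; t=9
v=12: %3==0, count = 2*2+12 = 16; t=10
v=11: not %3==0, count = 16+1 = 17; t=21
v=4: not %3==0, count = 17+1 = 18; t=25
v=12: %3==0, count = 18*2+12 = 48; t=26
v=8: not %3==0, count = 48+1 = 49; t=34
v=6: %3==0, count = 49*2+6 = 104; t=35
v=14: not %3==0, count = 104+1 = 105; t=49
count-t = 105-49 = 56

56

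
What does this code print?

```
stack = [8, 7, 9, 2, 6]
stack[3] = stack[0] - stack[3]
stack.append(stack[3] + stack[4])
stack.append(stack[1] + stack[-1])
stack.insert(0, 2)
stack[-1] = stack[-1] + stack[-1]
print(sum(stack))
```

88

stack[3] = stack[0]-stack[3] = 8-2 = 6 → [8, 7, 9, 6, 6]
append stack[3]+stack[4] = 6+6 = 12 → [8, 7, 9, 6, 6, 12]
append stack[1]+stack[-1] = 7+12 = 19 → [8, 7, 9, 6, 6, 12, 19]
insert 2 at 0 → [2, 8, 7, 9, 6, 6, 12, 19]
stack[-1] = stack[-1]+stack[-1] = 19+19 = 38 → [2, 8, 7, 9, 6, 6, 12, 38]
sum = 88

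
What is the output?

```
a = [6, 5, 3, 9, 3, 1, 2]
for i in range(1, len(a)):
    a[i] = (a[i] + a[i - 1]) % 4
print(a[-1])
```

i=1: a[1] = (5+6)%4 = 3 → [6, 3, 3, 9, 3, 1, 2]
i=2: a[2] = (3+3)%4 = 2 → [6, 3, 2, 9, 3, 1, 2]
i=3: a[3] = (9+2)%4 = 3 → [6, 3, 2, 3, 3, 1, 2]
i=4: a[4] = (3+3)%4 = 2 → [6, 3, 2, 3, 2, 1, 2]
i=5: a[5] = (1+2)%4 = 3 → [6, 3, 2, 3, 2, 3, 2]
i=6: a[6] = (2+3)%4 = 1 → [6, 3, 2, 3, 2, 3, 1]

1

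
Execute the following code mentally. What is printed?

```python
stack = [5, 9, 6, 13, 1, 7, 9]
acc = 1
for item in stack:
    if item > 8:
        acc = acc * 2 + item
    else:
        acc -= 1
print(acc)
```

63

item=5: not >8, acc = 1-1 = 0
item=9: >8, acc = 0*2+9 = 9
item=6: not >8, acc = 9-1 = 8
item=13: >8, acc = 8*2+13 = 29
item=1: not >8, acc = 29-1 = 28
item=7: not >8, acc = 28-1 = 27
item=9: >8, acc = 27*2+9 = 63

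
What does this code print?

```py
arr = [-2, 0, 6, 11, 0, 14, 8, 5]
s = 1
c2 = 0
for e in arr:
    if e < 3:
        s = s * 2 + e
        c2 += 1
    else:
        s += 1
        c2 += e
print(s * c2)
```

e=-2: <3, s = 1*2+(-2) = 0; c2=1
e=0: <3, s = 0*2+0 = 0; c2=2
e=6: not <3, s = 0+1 = 1; c2=8
e=11: not <3, s = 1+1 = 2; c2=19
e=0: <3, s = 2*2+0 = 4; c2=20
e=14: not <3, s = 4+1 = 5; c2=34
e=8: not <3, s = 5+1 = 6; c2=42
e=5: not <3, s = 6+1 = 7; c2=47
s*c2 = 7*47 = 329

329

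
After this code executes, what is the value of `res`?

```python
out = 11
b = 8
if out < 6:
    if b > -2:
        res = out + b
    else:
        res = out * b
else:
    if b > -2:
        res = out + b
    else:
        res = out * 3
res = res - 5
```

out=11, b=8
out < 6 is False; b > -2 is True
→ res = out + b = 19
res = 19-5 = 14

14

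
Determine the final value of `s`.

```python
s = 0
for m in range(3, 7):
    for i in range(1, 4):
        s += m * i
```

108

m=3,i=1: s = 0+3 = 3
m=3,i=2: s = 3+6 = 9
m=3,i=3: s = 9+9 = 18
m=4,i=1: s = 18+4 = 22
m=4,i=2: s = 22+8 = 30
m=4,i=3: s = 30+12 = 42
m=5,i=1: s = 42+5 = 47
m=5,i=2: s = 47+10 = 57
m=5,i=3: s = 57+15 = 72
m=6,i=1: s = 72+6 = 78
m=6,i=2: s = 78+12 = 90
m=6,i=3: s = 90+18 = 108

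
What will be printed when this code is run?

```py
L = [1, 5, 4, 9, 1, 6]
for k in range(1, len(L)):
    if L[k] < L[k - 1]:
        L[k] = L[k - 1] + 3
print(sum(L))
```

50

k=1: 5>=1, unchanged → [1, 5, 4, 9, 1, 6]
k=2: 4<5, L[2] = 5+3 = 8 → [1, 5, 8, 9, 1, 6]
k=3: 9>=8, unchanged → [1, 5, 8, 9, 1, 6]
k=4: 1<9, L[4] = 9+3 = 12 → [1, 5, 8, 9, 12, 6]
k=5: 6<12, L[5] = 12+3 = 15 → [1, 5, 8, 9, 12, 15]
sum = 50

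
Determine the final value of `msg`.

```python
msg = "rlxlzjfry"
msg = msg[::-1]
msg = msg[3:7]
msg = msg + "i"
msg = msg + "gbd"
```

reverse → 'yrfjzlxlr'
slice [3:7] → 'jzlx'
+ 'i' → 'jzlxi'
+ 'gbd' → 'jzlxigbd'

'jzlxigbd'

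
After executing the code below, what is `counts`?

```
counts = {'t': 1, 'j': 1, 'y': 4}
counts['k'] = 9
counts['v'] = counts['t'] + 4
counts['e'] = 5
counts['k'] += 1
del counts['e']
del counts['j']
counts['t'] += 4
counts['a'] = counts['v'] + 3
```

{'t': 5, 'y': 4, 'k': 10, 'v': 5, 'a': 8}

counts['k'] = 9 → {'t': 1, 'j': 1, 'y': 4, 'k': 9}
counts['v'] = counts['t']+4 = 5 → {'t': 1, 'j': 1, 'y': 4, 'k': 9, 'v': 5}
counts['e'] = 5 → {'t': 1, 'j': 1, 'y': 4, 'k': 9, 'v': 5, 'e': 5}
counts['k'] = 9+1 = 10 → {'t': 1, 'j': 1, 'y': 4, 'k': 10, 'v': 5, 'e': 5}
del 'e' → {'t': 1, 'j': 1, 'y': 4, 'k': 10, 'v': 5}
del 'j' → {'t': 1, 'y': 4, 'k': 10, 'v': 5}
counts['t'] = 1+4 = 5 → {'t': 5, 'y': 4, 'k': 10, 'v': 5}
counts['a'] = counts['v']+3 = 8 → {'t': 5, 'y': 4, 'k': 10, 'v': 5, 'a': 8}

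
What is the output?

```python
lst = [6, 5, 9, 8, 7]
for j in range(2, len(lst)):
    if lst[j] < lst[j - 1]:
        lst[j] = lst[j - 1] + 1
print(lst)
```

[6, 5, 9, 10, 11]

j=2: 9>=5, unchanged → [6, 5, 9, 8, 7]
j=3: 8<9, lst[3] = 9+1 = 10 → [6, 5, 9, 10, 7]
j=4: 7<10, lst[4] = 10+1 = 11 → [6, 5, 9, 10, 11]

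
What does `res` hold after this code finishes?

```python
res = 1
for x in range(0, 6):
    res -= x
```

x=0: res = 1-0 = 1
x=1: res = 1-1 = 0
x=2: res = 0-2 = -2
x=3: res = (-2)-3 = -5
x=4: res = (-5)-4 = -9
x=5: res = (-9)-5 = -14

-14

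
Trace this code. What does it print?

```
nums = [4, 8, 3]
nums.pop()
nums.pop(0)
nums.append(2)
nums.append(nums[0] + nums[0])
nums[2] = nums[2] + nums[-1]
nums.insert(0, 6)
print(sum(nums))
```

48

pop() removes 3 → [4, 8]
pop(0) removes 4 → [8]
append 2 → [8, 2]
append nums[0]+nums[0] = 8+8 = 16 → [8, 2, 16]
nums[2] = nums[2]+nums[-1] = 16+16 = 32 → [8, 2, 32]
insert 6 at 0 → [6, 8, 2, 32]
sum = 48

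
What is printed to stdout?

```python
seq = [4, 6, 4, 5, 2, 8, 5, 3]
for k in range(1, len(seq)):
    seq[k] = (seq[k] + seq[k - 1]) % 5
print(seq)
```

[4, 0, 4, 4, 1, 4, 4, 2]

k=1: seq[1] = (6+4)%5 = 0 → [4, 0, 4, 5, 2, 8, 5, 3]
k=2: seq[2] = (4+0)%5 = 4 → [4, 0, 4, 5, 2, 8, 5, 3]
k=3: seq[3] = (5+4)%5 = 4 → [4, 0, 4, 4, 2, 8, 5, 3]
k=4: seq[4] = (2+4)%5 = 1 → [4, 0, 4, 4, 1, 8, 5, 3]
k=5: seq[5] = (8+1)%5 = 4 → [4, 0, 4, 4, 1, 4, 5, 3]
k=6: seq[6] = (5+4)%5 = 4 → [4, 0, 4, 4, 1, 4, 4, 3]
k=7: seq[7] = (3+4)%5 = 2 → [4, 0, 4, 4, 1, 4, 4, 2]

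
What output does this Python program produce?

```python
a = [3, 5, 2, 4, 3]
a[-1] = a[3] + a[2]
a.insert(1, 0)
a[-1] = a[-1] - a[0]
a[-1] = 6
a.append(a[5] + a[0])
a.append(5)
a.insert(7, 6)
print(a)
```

a[-1] = a[3]+a[2] = 4+2 = 6 → [3, 5, 2, 4, 6]
insert 0 at 1 → [3, 0, 5, 2, 4, 6]
a[-1] = a[-1]-a[0] = 6-3 = 3 → [3, 0, 5, 2, 4, 3]
a[-1] = 6 → [3, 0, 5, 2, 4, 6]
append a[5]+a[0] = 6+3 = 9 → [3, 0, 5, 2, 4, 6, 9]
append 5 → [3, 0, 5, 2, 4, 6, 9, 5]
insert 6 at 7 → [3, 0, 5, 2, 4, 6, 9, 6, 5]

[3, 0, 5, 2, 4, 6, 9, 6, 5]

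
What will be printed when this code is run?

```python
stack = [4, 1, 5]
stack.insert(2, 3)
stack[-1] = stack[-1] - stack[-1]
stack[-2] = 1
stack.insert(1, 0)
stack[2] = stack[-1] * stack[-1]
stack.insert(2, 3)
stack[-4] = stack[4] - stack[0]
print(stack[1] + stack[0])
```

insert 3 at 2 → [4, 1, 3, 5]
stack[-1] = stack[-1]-stack[-1] = 5-5 = 0 → [4, 1, 3, 0]
stack[-2] = 1 → [4, 1, 1, 0]
insert 0 at 1 → [4, 0, 1, 1, 0]
stack[2] = stack[-1]*stack[-1] = 0*0 = 0 → [4, 0, 0, 1, 0]
insert 3 at 2 → [4, 0, 3, 0, 1, 0]
stack[-4] = stack[4]-stack[0] = 1-4 = -3 → [4, 0, -3, 0, 1, 0]
stack[1]+stack[0] = 0+4 = 4

4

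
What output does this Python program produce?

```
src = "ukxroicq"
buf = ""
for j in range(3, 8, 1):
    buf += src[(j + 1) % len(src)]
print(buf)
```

oicqu

j=3: add src[4]='o' → 'o'
j=4: add src[5]='i' → 'oi'
j=5: add src[6]='c' → 'oic'
j=6: add src[7]='q' → 'oicq'
j=7: add src[0]='u' → 'oicqu'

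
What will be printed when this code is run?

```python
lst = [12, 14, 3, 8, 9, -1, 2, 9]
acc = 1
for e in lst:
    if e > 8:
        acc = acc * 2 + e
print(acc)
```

e=12: >8, acc = 1*2+12 = 14
e=14: >8, acc = 14*2+14 = 42
e=3: not >8
e=8: not >8
e=9: >8, acc = 42*2+9 = 93
e=-1: not >8
e=2: not >8
e=9: >8, acc = 93*2+9 = 195

195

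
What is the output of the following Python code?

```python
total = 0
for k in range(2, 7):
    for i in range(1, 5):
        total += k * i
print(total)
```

200

k=2,i=1: total = 0+2 = 2
k=2,i=2: total = 2+4 = 6
k=2,i=3: total = 6+6 = 12
k=2,i=4: total = 12+8 = 20
k=3,i=1: total = 20+3 = 23
k=3,i=2: total = 23+6 = 29
k=3,i=3: total = 29+9 = 38
k=3,i=4: total = 38+12 = 50
k=4,i=1: total = 50+4 = 54
k=4,i=2: total = 54+8 = 62
k=4,i=3: total = 62+12 = 74
k=4,i=4: total = 74+16 = 90
k=5,i=1: total = 90+5 = 95
k=5,i=2: total = 95+10 = 105
k=5,i=3: total = 105+15 = 120
k=5,i=4: total = 120+20 = 140
k=6,i=1: total = 140+6 = 146
k=6,i=2: total = 146+12 = 158
k=6,i=3: total = 158+18 = 176
k=6,i=4: total = 176+24 = 200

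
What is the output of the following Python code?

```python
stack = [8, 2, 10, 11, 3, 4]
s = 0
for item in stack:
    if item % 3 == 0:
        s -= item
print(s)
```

-3

item=8: not %3==0
item=2: not %3==0
item=10: not %3==0
item=11: not %3==0
item=3: %3==0, s = 0-3 = -3
item=4: not %3==0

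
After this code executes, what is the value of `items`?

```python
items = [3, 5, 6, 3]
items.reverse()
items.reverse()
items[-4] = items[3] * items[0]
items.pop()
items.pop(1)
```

[9, 6]

reverse → [3, 6, 5, 3]
reverse → [3, 5, 6, 3]
items[-4] = items[3]*items[0] = 3*3 = 9 → [9, 5, 6, 3]
pop() removes 3 → [9, 5, 6]
pop(1) removes 5 → [9, 6]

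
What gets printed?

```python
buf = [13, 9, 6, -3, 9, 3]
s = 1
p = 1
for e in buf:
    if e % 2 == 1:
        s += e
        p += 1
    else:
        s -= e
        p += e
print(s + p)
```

38

e=13: odd, s = 1+13 = 14; p=2
e=9: odd, s = 14+9 = 23; p=3
e=6: not odd, s = 23-6 = 17; p=9
e=-3: odd, s = 17+(-3) = 14; p=10
e=9: odd, s = 14+9 = 23; p=11
e=3: odd, s = 23+3 = 26; p=12
s+p = 26+12 = 38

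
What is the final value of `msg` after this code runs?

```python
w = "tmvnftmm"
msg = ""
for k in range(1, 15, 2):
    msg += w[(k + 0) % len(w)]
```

k=1: add w[1]='m' → 'm'
k=3: add w[3]='n' → 'mn'
k=5: add w[5]='t' → 'mnt'
k=7: add w[7]='m' → 'mntm'
k=9: add w[1]='m' → 'mntmm'
k=11: add w[3]='n' → 'mntmmn'
k=13: add w[5]='t' → 'mntmmnt'

'mntmmnt'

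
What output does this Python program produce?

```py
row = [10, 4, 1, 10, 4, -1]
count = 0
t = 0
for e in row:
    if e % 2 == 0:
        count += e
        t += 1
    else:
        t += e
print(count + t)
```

e=10: even, count = 0+10 = 10; t=1
e=4: even, count = 10+4 = 14; t=2
e=1: not even; t=3
e=10: even, count = 14+10 = 24; t=4
e=4: even, count = 24+4 = 28; t=5
e=-1: not even; t=4
count+t = 28+4 = 32

32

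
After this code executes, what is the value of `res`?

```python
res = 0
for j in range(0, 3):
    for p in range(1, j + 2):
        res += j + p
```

18

j=0,p=1: res = 0+1 = 1
j=1,p=1: res = 1+2 = 3
j=1,p=2: res = 3+3 = 6
j=2,p=1: res = 6+3 = 9
j=2,p=2: res = 9+4 = 13
j=2,p=3: res = 13+5 = 18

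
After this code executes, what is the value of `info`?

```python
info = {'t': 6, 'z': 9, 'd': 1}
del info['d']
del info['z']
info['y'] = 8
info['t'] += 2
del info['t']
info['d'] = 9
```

{'y': 8, 'd': 9}

del 'd' → {'t': 6, 'z': 9}
del 'z' → {'t': 6}
info['y'] = 8 → {'t': 6, 'y': 8}
info['t'] = 6+2 = 8 → {'t': 8, 'y': 8}
del 't' → {'y': 8}
info['d'] = 9 → {'y': 8, 'd': 9}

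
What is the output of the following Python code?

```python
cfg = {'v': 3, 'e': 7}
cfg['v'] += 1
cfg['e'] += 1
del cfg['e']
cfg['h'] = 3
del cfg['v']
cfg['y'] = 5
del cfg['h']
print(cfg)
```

{'y': 5}

cfg['v'] = 3+1 = 4 → {'v': 4, 'e': 7}
cfg['e'] = 7+1 = 8 → {'v': 4, 'e': 8}
del 'e' → {'v': 4}
cfg['h'] = 3 → {'v': 4, 'h': 3}
del 'v' → {'h': 3}
cfg['y'] = 5 → {'h': 3, 'y': 5}
del 'h' → {'y': 5}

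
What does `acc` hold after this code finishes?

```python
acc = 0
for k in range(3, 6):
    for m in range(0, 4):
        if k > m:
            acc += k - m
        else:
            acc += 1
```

31

k=3,m=0: 3>0, acc = 0+3 = 3
k=3,m=1: 3>1, acc = 3+2 = 5
k=3,m=2: 3>2, acc = 5+1 = 6
k=3,m=3: not 3>3, acc = 6+1 = 7
k=4,m=0: 4>0, acc = 7+4 = 11
k=4,m=1: 4>1, acc = 11+3 = 14
k=4,m=2: 4>2, acc = 14+2 = 16
k=4,m=3: 4>3, acc = 16+1 = 17
k=5,m=0: 5>0, acc = 17+5 = 22
k=5,m=1: 5>1, acc = 22+4 = 26
k=5,m=2: 5>2, acc = 26+3 = 29
k=5,m=3: 5>3, acc = 29+2 = 31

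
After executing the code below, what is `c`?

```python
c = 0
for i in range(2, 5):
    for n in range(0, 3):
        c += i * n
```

27

i=2,n=0: c = 0+0 = 0
i=2,n=1: c = 0+2 = 2
i=2,n=2: c = 2+4 = 6
i=3,n=0: c = 6+0 = 6
i=3,n=1: c = 6+3 = 9
i=3,n=2: c = 9+6 = 15
i=4,n=0: c = 15+0 = 15
i=4,n=1: c = 15+4 = 19
i=4,n=2: c = 19+8 = 27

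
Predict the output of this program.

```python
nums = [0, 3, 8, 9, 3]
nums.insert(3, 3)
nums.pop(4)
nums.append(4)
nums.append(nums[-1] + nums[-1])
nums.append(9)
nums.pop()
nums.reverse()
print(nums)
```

insert 3 at 3 → [0, 3, 8, 3, 9, 3]
pop(4) removes 9 → [0, 3, 8, 3, 3]
append 4 → [0, 3, 8, 3, 3, 4]
append nums[-1]+nums[-1] = 4+4 = 8 → [0, 3, 8, 3, 3, 4, 8]
append 9 → [0, 3, 8, 3, 3, 4, 8, 9]
pop() removes 9 → [0, 3, 8, 3, 3, 4, 8]
reverse → [8, 4, 3, 3, 8, 3, 0]

[8, 4, 3, 3, 8, 3, 0]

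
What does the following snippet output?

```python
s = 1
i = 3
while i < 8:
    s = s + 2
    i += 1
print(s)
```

11

i=3: s = 1+2 = 3
i=4: s = 3+2 = 5
i=5: s = 5+2 = 7
i=6: s = 7+2 = 9
i=7: s = 9+2 = 11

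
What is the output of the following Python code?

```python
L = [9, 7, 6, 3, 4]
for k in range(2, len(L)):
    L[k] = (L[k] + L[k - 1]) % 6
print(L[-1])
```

k=2: L[2] = (6+7)%6 = 1 → [9, 7, 1, 3, 4]
k=3: L[3] = (3+1)%6 = 4 → [9, 7, 1, 4, 4]
k=4: L[4] = (4+4)%6 = 2 → [9, 7, 1, 4, 2]

2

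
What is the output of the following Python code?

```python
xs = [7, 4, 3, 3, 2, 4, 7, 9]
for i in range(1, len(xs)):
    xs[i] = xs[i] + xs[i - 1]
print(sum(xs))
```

i=1: xs[1] = 4+7 = 11 → [7, 11, 3, 3, 2, 4, 7, 9]
i=2: xs[2] = 3+11 = 14 → [7, 11, 14, 3, 2, 4, 7, 9]
i=3: xs[3] = 3+14 = 17 → [7, 11, 14, 17, 2, 4, 7, 9]
i=4: xs[4] = 2+17 = 19 → [7, 11, 14, 17, 19, 4, 7, 9]
i=5: xs[5] = 4+19 = 23 → [7, 11, 14, 17, 19, 23, 7, 9]
i=6: xs[6] = 7+23 = 30 → [7, 11, 14, 17, 19, 23, 30, 9]
i=7: xs[7] = 9+30 = 39 → [7, 11, 14, 17, 19, 23, 30, 39]
sum = 160

160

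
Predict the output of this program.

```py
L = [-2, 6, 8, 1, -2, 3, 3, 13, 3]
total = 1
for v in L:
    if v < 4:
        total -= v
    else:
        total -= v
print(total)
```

-32

v=-2: <4, total = 1-(-2) = 3
v=6: not <4, total = 3-6 = -3
v=8: not <4, total = (-3)-8 = -11
v=1: <4, total = (-11)-1 = -12
v=-2: <4, total = (-12)-(-2) = -10
v=3: <4, total = (-10)-3 = -13
v=3: <4, total = (-13)-3 = -16
v=13: not <4, total = (-16)-13 = -29
v=3: <4, total = (-29)-3 = -32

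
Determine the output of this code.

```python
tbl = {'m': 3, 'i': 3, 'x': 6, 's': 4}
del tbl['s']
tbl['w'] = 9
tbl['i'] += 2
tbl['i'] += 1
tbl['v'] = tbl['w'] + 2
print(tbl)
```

del 's' → {'m': 3, 'i': 3, 'x': 6}
tbl['w'] = 9 → {'m': 3, 'i': 3, 'x': 6, 'w': 9}
tbl['i'] = 3+2 = 5 → {'m': 3, 'i': 5, 'x': 6, 'w': 9}
tbl['i'] = 5+1 = 6 → {'m': 3, 'i': 6, 'x': 6, 'w': 9}
tbl['v'] = tbl['w']+2 = 11 → {'m': 3, 'i': 6, 'x': 6, 'w': 9, 'v': 11}

{'m': 3, 'i': 6, 'x': 6, 'w': 9, 'v': 11}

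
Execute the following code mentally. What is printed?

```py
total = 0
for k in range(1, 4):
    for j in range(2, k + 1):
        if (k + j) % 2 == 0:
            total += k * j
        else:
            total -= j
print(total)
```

k=2,j=2: even sum, total = 0+4 = 4
k=3,j=2: odd sum, total = 4-2 = 2
k=3,j=3: even sum, total = 2+9 = 11

11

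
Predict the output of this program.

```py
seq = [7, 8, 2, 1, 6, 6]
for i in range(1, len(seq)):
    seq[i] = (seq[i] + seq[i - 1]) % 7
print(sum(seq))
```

20

i=1: seq[1] = (8+7)%7 = 1 → [7, 1, 2, 1, 6, 6]
i=2: seq[2] = (2+1)%7 = 3 → [7, 1, 3, 1, 6, 6]
i=3: seq[3] = (1+3)%7 = 4 → [7, 1, 3, 4, 6, 6]
i=4: seq[4] = (6+4)%7 = 3 → [7, 1, 3, 4, 3, 6]
i=5: seq[5] = (6+3)%7 = 2 → [7, 1, 3, 4, 3, 2]
sum = 20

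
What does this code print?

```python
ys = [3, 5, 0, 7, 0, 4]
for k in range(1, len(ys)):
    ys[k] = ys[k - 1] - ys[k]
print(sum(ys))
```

-32

k=1: ys[1] = 3-5 = -2 → [3, -2, 0, 7, 0, 4]
k=2: ys[2] = (-2)-0 = -2 → [3, -2, -2, 7, 0, 4]
k=3: ys[3] = (-2)-7 = -9 → [3, -2, -2, -9, 0, 4]
k=4: ys[4] = (-9)-0 = -9 → [3, -2, -2, -9, -9, 4]
k=5: ys[5] = (-9)-4 = -13 → [3, -2, -2, -9, -9, -13]
sum = -32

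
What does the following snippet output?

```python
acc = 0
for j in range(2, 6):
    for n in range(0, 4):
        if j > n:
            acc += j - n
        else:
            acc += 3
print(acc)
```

j=2,n=0: 2>0, acc = 0+2 = 2
j=2,n=1: 2>1, acc = 2+1 = 3
j=2,n=2: not 2>2, acc = 3+3 = 6
j=2,n=3: not 2>3, acc = 6+3 = 9
j=3,n=0: 3>0, acc = 9+3 = 12
j=3,n=1: 3>1, acc = 12+2 = 14
j=3,n=2: 3>2, acc = 14+1 = 15
j=3,n=3: not 3>3, acc = 15+3 = 18
j=4,n=0: 4>0, acc = 18+4 = 22
j=4,n=1: 4>1, acc = 22+3 = 25
j=4,n=2: 4>2, acc = 25+2 = 27
j=4,n=3: 4>3, acc = 27+1 = 28
j=5,n=0: 5>0, acc = 28+5 = 33
j=5,n=1: 5>1, acc = 33+4 = 37
j=5,n=2: 5>2, acc = 37+3 = 40
j=5,n=3: 5>3, acc = 40+2 = 42

42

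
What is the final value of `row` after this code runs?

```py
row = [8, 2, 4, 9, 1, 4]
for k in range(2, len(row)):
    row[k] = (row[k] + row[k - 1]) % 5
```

[8, 2, 1, 0, 1, 0]

k=2: row[2] = (4+2)%5 = 1 → [8, 2, 1, 9, 1, 4]
k=3: row[3] = (9+1)%5 = 0 → [8, 2, 1, 0, 1, 4]
k=4: row[4] = (1+0)%5 = 1 → [8, 2, 1, 0, 1, 4]
k=5: row[5] = (4+1)%5 = 0 → [8, 2, 1, 0, 1, 0]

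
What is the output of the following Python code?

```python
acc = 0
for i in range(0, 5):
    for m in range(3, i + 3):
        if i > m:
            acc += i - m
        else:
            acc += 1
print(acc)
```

10

i=1,m=3: not 1>3, acc = 0+1 = 1
i=2,m=3: not 2>3, acc = 1+1 = 2
i=2,m=4: not 2>4, acc = 2+1 = 3
i=3,m=3: not 3>3, acc = 3+1 = 4
i=3,m=4: not 3>4, acc = 4+1 = 5
i=3,m=5: not 3>5, acc = 5+1 = 6
i=4,m=3: 4>3, acc = 6+1 = 7
i=4,m=4: not 4>4, acc = 7+1 = 8
i=4,m=5: not 4>5, acc = 8+1 = 9
i=4,m=6: not 4>6, acc = 9+1 = 10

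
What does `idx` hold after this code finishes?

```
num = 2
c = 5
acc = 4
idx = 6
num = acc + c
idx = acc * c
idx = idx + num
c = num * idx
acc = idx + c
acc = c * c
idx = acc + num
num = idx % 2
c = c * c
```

num = 4+5 = 9
idx = 4*5 = 20
idx = 20+9 = 29
c = 9*29 = 261
acc = 29+261 = 290
acc = 261*261 = 68121
idx = 68121+9 = 68130
num = 68130%2 = 0
c = 261*261 = 68121

68130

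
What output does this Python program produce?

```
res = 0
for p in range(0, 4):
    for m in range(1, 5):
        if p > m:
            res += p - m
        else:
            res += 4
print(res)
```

p=0,m=1: not 0>1, res = 0+4 = 4
p=0,m=2: not 0>2, res = 4+4 = 8
p=0,m=3: not 0>3, res = 8+4 = 12
p=0,m=4: not 0>4, res = 12+4 = 16
p=1,m=1: not 1>1, res = 16+4 = 20
p=1,m=2: not 1>2, res = 20+4 = 24
p=1,m=3: not 1>3, res = 24+4 = 28
p=1,m=4: not 1>4, res = 28+4 = 32
p=2,m=1: 2>1, res = 32+1 = 33
p=2,m=2: not 2>2, res = 33+4 = 37
p=2,m=3: not 2>3, res = 37+4 = 41
p=2,m=4: not 2>4, res = 41+4 = 45
p=3,m=1: 3>1, res = 45+2 = 47
p=3,m=2: 3>2, res = 47+1 = 48
p=3,m=3: not 3>3, res = 48+4 = 52
p=3,m=4: not 3>4, res = 52+4 = 56

56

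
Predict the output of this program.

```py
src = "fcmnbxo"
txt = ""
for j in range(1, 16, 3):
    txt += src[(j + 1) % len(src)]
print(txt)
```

mxcbf

j=1: add src[2]='m' → 'm'
j=4: add src[5]='x' → 'mx'
j=7: add src[1]='c' → 'mxc'
j=10: add src[4]='b' → 'mxcb'
j=13: add src[0]='f' → 'mxcbf'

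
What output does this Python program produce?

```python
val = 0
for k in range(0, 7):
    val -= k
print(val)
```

-21

k=0: val = 0-0 = 0
k=1: val = 0-1 = -1
k=2: val = (-1)-2 = -3
k=3: val = (-3)-3 = -6
k=4: val = (-6)-4 = -10
k=5: val = (-10)-5 = -15
k=6: val = (-15)-6 = -21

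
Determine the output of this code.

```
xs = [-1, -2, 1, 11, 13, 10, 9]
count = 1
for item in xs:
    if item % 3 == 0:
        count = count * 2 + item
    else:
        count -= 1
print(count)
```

-1

item=-1: not %3==0, count = 1-1 = 0
item=-2: not %3==0, count = 0-1 = -1
item=1: not %3==0, count = (-1)-1 = -2
item=11: not %3==0, count = (-2)-1 = -3
item=13: not %3==0, count = (-3)-1 = -4
item=10: not %3==0, count = (-4)-1 = -5
item=9: %3==0, count = (-5)*2+9 = -1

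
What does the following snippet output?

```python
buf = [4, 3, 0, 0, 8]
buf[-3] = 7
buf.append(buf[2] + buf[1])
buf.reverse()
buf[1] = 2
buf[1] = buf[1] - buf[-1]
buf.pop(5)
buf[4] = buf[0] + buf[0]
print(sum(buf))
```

35

buf[-3] = 7 → [4, 3, 7, 0, 8]
append buf[2]+buf[1] = 7+3 = 10 → [4, 3, 7, 0, 8, 10]
reverse → [10, 8, 0, 7, 3, 4]
buf[1] = 2 → [10, 2, 0, 7, 3, 4]
buf[1] = buf[1]-buf[-1] = 2-4 = -2 → [10, -2, 0, 7, 3, 4]
pop(5) removes 4 → [10, -2, 0, 7, 3]
buf[4] = buf[0]+buf[0] = 10+10 = 20 → [10, -2, 0, 7, 20]
sum = 35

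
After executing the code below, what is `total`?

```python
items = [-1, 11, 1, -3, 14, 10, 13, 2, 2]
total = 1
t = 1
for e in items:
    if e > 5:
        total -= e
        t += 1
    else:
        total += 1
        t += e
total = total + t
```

e=-1: not >5, total = 1+1 = 2; t=0
e=11: >5, total = 2-11 = -9; t=1
e=1: not >5, total = (-9)+1 = -8; t=2
e=-3: not >5, total = (-8)+1 = -7; t=-1
e=14: >5, total = (-7)-14 = -21; t=0
e=10: >5, total = (-21)-10 = -31; t=1
e=13: >5, total = (-31)-13 = -44; t=2
e=2: not >5, total = (-44)+1 = -43; t=4
e=2: not >5, total = (-43)+1 = -42; t=6
total+t = (-42)+6 = -36

-36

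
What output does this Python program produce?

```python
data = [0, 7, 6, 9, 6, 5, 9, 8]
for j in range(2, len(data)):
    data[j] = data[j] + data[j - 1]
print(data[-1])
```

j=2: data[2] = 6+7 = 13 → [0, 7, 13, 9, 6, 5, 9, 8]
j=3: data[3] = 9+13 = 22 → [0, 7, 13, 22, 6, 5, 9, 8]
j=4: data[4] = 6+22 = 28 → [0, 7, 13, 22, 28, 5, 9, 8]
j=5: data[5] = 5+28 = 33 → [0, 7, 13, 22, 28, 33, 9, 8]
j=6: data[6] = 9+33 = 42 → [0, 7, 13, 22, 28, 33, 42, 8]
j=7: data[7] = 8+42 = 50 → [0, 7, 13, 22, 28, 33, 42, 50]

50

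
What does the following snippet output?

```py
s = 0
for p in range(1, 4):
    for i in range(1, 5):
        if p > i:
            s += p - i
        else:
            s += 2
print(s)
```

22

p=1,i=1: not 1>1, s = 0+2 = 2
p=1,i=2: not 1>2, s = 2+2 = 4
p=1,i=3: not 1>3, s = 4+2 = 6
p=1,i=4: not 1>4, s = 6+2 = 8
p=2,i=1: 2>1, s = 8+1 = 9
p=2,i=2: not 2>2, s = 9+2 = 11
p=2,i=3: not 2>3, s = 11+2 = 13
p=2,i=4: not 2>4, s = 13+2 = 15
p=3,i=1: 3>1, s = 15+2 = 17
p=3,i=2: 3>2, s = 17+1 = 18
p=3,i=3: not 3>3, s = 18+2 = 20
p=3,i=4: not 3>4, s = 20+2 = 22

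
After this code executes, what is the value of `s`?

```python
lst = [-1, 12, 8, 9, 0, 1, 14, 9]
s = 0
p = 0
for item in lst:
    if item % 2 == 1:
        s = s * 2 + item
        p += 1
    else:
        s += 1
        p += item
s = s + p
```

99

item=-1: odd, s = 0*2+(-1) = -1; p=1
item=12: not odd, s = (-1)+1 = 0; p=13
item=8: not odd, s = 0+1 = 1; p=21
item=9: odd, s = 1*2+9 = 11; p=22
item=0: not odd, s = 11+1 = 12; p=22
item=1: odd, s = 12*2+1 = 25; p=23
item=14: not odd, s = 25+1 = 26; p=37
item=9: odd, s = 26*2+9 = 61; p=38
s+p = 61+38 = 99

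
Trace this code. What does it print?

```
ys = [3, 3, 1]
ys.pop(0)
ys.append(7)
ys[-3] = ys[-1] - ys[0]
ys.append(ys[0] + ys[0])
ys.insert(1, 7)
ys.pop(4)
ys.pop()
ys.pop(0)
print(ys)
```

pop(0) removes 3 → [3, 1]
append 7 → [3, 1, 7]
ys[-3] = ys[-1]-ys[0] = 7-3 = 4 → [4, 1, 7]
append ys[0]+ys[0] = 4+4 = 8 → [4, 1, 7, 8]
insert 7 at 1 → [4, 7, 1, 7, 8]
pop(4) removes 8 → [4, 7, 1, 7]
pop() removes 7 → [4, 7, 1]
pop(0) removes 4 → [7, 1]

[7, 1]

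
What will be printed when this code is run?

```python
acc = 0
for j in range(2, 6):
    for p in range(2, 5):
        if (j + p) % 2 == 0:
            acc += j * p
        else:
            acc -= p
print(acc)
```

42

j=2,p=2: even sum, acc = 0+4 = 4
j=2,p=3: odd sum, acc = 4-3 = 1
j=2,p=4: even sum, acc = 1+8 = 9
j=3,p=2: odd sum, acc = 9-2 = 7
j=3,p=3: even sum, acc = 7+9 = 16
j=3,p=4: odd sum, acc = 16-4 = 12
j=4,p=2: even sum, acc = 12+8 = 20
j=4,p=3: odd sum, acc = 20-3 = 17
j=4,p=4: even sum, acc = 17+16 = 33
j=5,p=2: odd sum, acc = 33-2 = 31
j=5,p=3: even sum, acc = 31+15 = 46
j=5,p=4: odd sum, acc = 46-4 = 42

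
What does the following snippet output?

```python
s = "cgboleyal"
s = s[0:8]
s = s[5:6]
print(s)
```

e

slice [0:8] → 'cgboleya'
slice [5:6] → 'e'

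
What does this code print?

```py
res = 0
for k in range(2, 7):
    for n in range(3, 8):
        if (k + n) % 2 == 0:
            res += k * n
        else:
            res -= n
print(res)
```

175

k=2,n=3: odd sum, res = 0-3 = -3
k=2,n=4: even sum, res = (-3)+8 = 5
k=2,n=5: odd sum, res = 5-5 = 0
k=2,n=6: even sum, res = 0+12 = 12
k=2,n=7: odd sum, res = 12-7 = 5
k=3,n=3: even sum, res = 5+9 = 14
k=3,n=4: odd sum, res = 14-4 = 10
k=3,n=5: even sum, res = 10+15 = 25
k=3,n=6: odd sum, res = 25-6 = 19
k=3,n=7: even sum, res = 19+21 = 40
k=4,n=3: odd sum, res = 40-3 = 37
k=4,n=4: even sum, res = 37+16 = 53
k=4,n=5: odd sum, res = 53-5 = 48
k=4,n=6: even sum, res = 48+24 = 72
k=4,n=7: odd sum, res = 72-7 = 65
k=5,n=3: even sum, res = 65+15 = 80
k=5,n=4: odd sum, res = 80-4 = 76
k=5,n=5: even sum, res = 76+25 = 101
k=5,n=6: odd sum, res = 101-6 = 95
k=5,n=7: even sum, res = 95+35 = 130
k=6,n=3: odd sum, res = 130-3 = 127
k=6,n=4: even sum, res = 127+24 = 151
k=6,n=5: odd sum, res = 151-5 = 146
k=6,n=6: even sum, res = 146+36 = 182
k=6,n=7: odd sum, res = 182-7 = 175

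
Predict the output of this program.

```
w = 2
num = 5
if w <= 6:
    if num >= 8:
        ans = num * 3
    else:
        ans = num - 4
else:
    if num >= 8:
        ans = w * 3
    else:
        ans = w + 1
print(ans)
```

1

w=2, num=5
w <= 6 is True; num >= 8 is False
→ ans = num - 4 = 1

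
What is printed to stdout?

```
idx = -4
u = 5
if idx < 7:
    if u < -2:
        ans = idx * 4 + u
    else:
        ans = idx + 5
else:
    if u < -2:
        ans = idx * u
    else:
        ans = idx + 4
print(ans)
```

1

idx=-4, u=5
idx < 7 is True; u < -2 is False
→ ans = idx + 5 = 1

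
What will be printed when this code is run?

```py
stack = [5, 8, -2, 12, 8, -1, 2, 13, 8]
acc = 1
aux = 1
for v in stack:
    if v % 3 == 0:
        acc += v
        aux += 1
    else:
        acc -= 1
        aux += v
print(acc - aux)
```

-38

v=5: not %3==0, acc = 1-1 = 0; aux=6
v=8: not %3==0, acc = 0-1 = -1; aux=14
v=-2: not %3==0, acc = (-1)-1 = -2; aux=12
v=12: %3==0, acc = (-2)+12 = 10; aux=13
v=8: not %3==0, acc = 10-1 = 9; aux=21
v=-1: not %3==0, acc = 9-1 = 8; aux=20
v=2: not %3==0, acc = 8-1 = 7; aux=22
v=13: not %3==0, acc = 7-1 = 6; aux=35
v=8: not %3==0, acc = 6-1 = 5; aux=43
acc-aux = 5-43 = -38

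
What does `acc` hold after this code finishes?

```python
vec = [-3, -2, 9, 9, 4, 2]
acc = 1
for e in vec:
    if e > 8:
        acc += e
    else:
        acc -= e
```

18

e=-3: not >8, acc = 1-(-3) = 4
e=-2: not >8, acc = 4-(-2) = 6
e=9: >8, acc = 6+9 = 15
e=9: >8, acc = 15+9 = 24
e=4: not >8, acc = 24-4 = 20
e=2: not >8, acc = 20-2 = 18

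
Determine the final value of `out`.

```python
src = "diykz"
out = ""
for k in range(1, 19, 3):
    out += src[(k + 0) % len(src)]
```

k=1: add src[1]='i' → 'i'
k=4: add src[4]='z' → 'iz'
k=7: add src[2]='y' → 'izy'
k=10: add src[0]='d' → 'izyd'
k=13: add src[3]='k' → 'izydk'
k=16: add src[1]='i' → 'izydki'

'izydki'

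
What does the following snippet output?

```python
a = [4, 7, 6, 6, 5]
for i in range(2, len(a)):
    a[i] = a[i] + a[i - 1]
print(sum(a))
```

i=2: a[2] = 6+7 = 13 → [4, 7, 13, 6, 5]
i=3: a[3] = 6+13 = 19 → [4, 7, 13, 19, 5]
i=4: a[4] = 5+19 = 24 → [4, 7, 13, 19, 24]
sum = 67

67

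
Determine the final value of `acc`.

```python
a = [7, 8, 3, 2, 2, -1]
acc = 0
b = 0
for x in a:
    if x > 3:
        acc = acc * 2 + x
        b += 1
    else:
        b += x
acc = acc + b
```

30

x=7: >3, acc = 0*2+7 = 7; b=1
x=8: >3, acc = 7*2+8 = 22; b=2
x=3: not >3; b=5
x=2: not >3; b=7
x=2: not >3; b=9
x=-1: not >3; b=8
acc+b = 22+8 = 30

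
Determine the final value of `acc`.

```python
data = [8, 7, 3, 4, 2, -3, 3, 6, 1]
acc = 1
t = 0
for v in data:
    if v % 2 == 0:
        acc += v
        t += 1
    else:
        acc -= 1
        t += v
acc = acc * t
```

240

v=8: even, acc = 1+8 = 9; t=1
v=7: not even, acc = 9-1 = 8; t=8
v=3: not even, acc = 8-1 = 7; t=11
v=4: even, acc = 7+4 = 11; t=12
v=2: even, acc = 11+2 = 13; t=13
v=-3: not even, acc = 13-1 = 12; t=10
v=3: not even, acc = 12-1 = 11; t=13
v=6: even, acc = 11+6 = 17; t=14
v=1: not even, acc = 17-1 = 16; t=15
acc*t = 16*15 = 240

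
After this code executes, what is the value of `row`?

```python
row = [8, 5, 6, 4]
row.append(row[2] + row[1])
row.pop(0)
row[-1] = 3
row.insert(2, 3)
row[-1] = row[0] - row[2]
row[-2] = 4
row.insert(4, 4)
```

append row[2]+row[1] = 6+5 = 11 → [8, 5, 6, 4, 11]
pop(0) removes 8 → [5, 6, 4, 11]
row[-1] = 3 → [5, 6, 4, 3]
insert 3 at 2 → [5, 6, 3, 4, 3]
row[-1] = row[0]-row[2] = 5-3 = 2 → [5, 6, 3, 4, 2]
row[-2] = 4 → [5, 6, 3, 4, 2]
insert 4 at 4 → [5, 6, 3, 4, 4, 2]

[5, 6, 3, 4, 4, 2]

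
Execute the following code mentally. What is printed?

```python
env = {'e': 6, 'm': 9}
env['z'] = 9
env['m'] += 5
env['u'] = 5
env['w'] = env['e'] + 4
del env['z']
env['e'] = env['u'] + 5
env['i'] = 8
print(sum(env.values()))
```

47

env['z'] = 9 → {'e': 6, 'm': 9, 'z': 9}
env['m'] = 9+5 = 14 → {'e': 6, 'm': 14, 'z': 9}
env['u'] = 5 → {'e': 6, 'm': 14, 'z': 9, 'u': 5}
env['w'] = env['e']+4 = 10 → {'e': 6, 'm': 14, 'z': 9, 'u': 5, 'w': 10}
del 'z' → {'e': 6, 'm': 14, 'u': 5, 'w': 10}
env['e'] = env['u']+5 = 10 → {'e': 10, 'm': 14, 'u': 5, 'w': 10}
env['i'] = 8 → {'e': 10, 'm': 14, 'u': 5, 'w': 10, 'i': 8}
sum of values = 47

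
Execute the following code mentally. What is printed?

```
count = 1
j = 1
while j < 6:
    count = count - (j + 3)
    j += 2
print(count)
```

-17

j=1: count = 1-4 = -3
j=3: count = (-3)-6 = -9
j=5: count = (-9)-8 = -17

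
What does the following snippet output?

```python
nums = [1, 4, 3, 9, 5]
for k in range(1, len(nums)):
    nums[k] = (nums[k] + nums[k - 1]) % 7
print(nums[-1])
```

1

k=1: nums[1] = (4+1)%7 = 5 → [1, 5, 3, 9, 5]
k=2: nums[2] = (3+5)%7 = 1 → [1, 5, 1, 9, 5]
k=3: nums[3] = (9+1)%7 = 3 → [1, 5, 1, 3, 5]
k=4: nums[4] = (5+3)%7 = 1 → [1, 5, 1, 3, 1]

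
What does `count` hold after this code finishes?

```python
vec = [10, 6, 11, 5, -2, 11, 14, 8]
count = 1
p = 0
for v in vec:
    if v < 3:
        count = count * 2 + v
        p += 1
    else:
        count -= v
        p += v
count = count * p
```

-6402

v=10: not <3, count = 1-10 = -9; p=10
v=6: not <3, count = (-9)-6 = -15; p=16
v=11: not <3, count = (-15)-11 = -26; p=27
v=5: not <3, count = (-26)-5 = -31; p=32
v=-2: <3, count = (-31)*2+(-2) = -64; p=33
v=11: not <3, count = (-64)-11 = -75; p=44
v=14: not <3, count = (-75)-14 = -89; p=58
v=8: not <3, count = (-89)-8 = -97; p=66
count*p = (-97)*66 = -6402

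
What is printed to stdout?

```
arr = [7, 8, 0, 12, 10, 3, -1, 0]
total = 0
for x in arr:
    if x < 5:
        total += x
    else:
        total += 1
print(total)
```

6

x=7: not <5, total = 0+1 = 1
x=8: not <5, total = 1+1 = 2
x=0: <5, total = 2+0 = 2
x=12: not <5, total = 2+1 = 3
x=10: not <5, total = 3+1 = 4
x=3: <5, total = 4+3 = 7
x=-1: <5, total = 7+(-1) = 6
x=0: <5, total = 6+0 = 6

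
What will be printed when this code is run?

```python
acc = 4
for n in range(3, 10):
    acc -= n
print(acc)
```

n=3: acc = 4-3 = 1
n=4: acc = 1-4 = -3
n=5: acc = (-3)-5 = -8
n=6: acc = (-8)-6 = -14
n=7: acc = (-14)-7 = -21
n=8: acc = (-21)-8 = -29
n=9: acc = (-29)-9 = -38

-38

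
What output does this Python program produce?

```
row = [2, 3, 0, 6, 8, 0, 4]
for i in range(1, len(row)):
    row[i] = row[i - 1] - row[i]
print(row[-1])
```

-19

i=1: row[1] = 2-3 = -1 → [2, -1, 0, 6, 8, 0, 4]
i=2: row[2] = (-1)-0 = -1 → [2, -1, -1, 6, 8, 0, 4]
i=3: row[3] = (-1)-6 = -7 → [2, -1, -1, -7, 8, 0, 4]
i=4: row[4] = (-7)-8 = -15 → [2, -1, -1, -7, -15, 0, 4]
i=5: row[5] = (-15)-0 = -15 → [2, -1, -1, -7, -15, -15, 4]
i=6: row[6] = (-15)-4 = -19 → [2, -1, -1, -7, -15, -15, -19]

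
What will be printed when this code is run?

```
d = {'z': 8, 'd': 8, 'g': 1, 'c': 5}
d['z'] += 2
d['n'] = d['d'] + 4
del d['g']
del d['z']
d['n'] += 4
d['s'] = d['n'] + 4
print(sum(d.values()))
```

49

d['z'] = 8+2 = 10 → {'z': 10, 'd': 8, 'g': 1, 'c': 5}
d['n'] = d['d']+4 = 12 → {'z': 10, 'd': 8, 'g': 1, 'c': 5, 'n': 12}
del 'g' → {'z': 10, 'd': 8, 'c': 5, 'n': 12}
del 'z' → {'d': 8, 'c': 5, 'n': 12}
d['n'] = 12+4 = 16 → {'d': 8, 'c': 5, 'n': 16}
d['s'] = d['n']+4 = 20 → {'d': 8, 'c': 5, 'n': 16, 's': 20}
sum of values = 49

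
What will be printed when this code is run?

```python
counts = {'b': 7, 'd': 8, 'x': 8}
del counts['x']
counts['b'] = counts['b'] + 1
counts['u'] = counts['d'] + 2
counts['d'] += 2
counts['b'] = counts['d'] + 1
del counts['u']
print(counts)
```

{'b': 11, 'd': 10}

del 'x' → {'b': 7, 'd': 8}
counts['b'] = counts['b']+1 = 8 → {'b': 8, 'd': 8}
counts['u'] = counts['d']+2 = 10 → {'b': 8, 'd': 8, 'u': 10}
counts['d'] = 8+2 = 10 → {'b': 8, 'd': 10, 'u': 10}
counts['b'] = counts['d']+1 = 11 → {'b': 11, 'd': 10, 'u': 10}
del 'u' → {'b': 11, 'd': 10}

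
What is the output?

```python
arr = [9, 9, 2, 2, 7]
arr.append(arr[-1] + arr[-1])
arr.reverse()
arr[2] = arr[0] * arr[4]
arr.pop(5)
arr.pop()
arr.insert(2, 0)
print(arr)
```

[14, 7, 0, 126, 2]

append arr[-1]+arr[-1] = 7+7 = 14 → [9, 9, 2, 2, 7, 14]
reverse → [14, 7, 2, 2, 9, 9]
arr[2] = arr[0]*arr[4] = 14*9 = 126 → [14, 7, 126, 2, 9, 9]
pop(5) removes 9 → [14, 7, 126, 2, 9]
pop() removes 9 → [14, 7, 126, 2]
insert 0 at 2 → [14, 7, 0, 126, 2]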